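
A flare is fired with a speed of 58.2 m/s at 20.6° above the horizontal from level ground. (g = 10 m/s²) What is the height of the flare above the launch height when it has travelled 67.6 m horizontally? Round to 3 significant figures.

17.7 m

v_x = 58.2 cos 20.6° = 54.48 m/s, v_y0 = 58.2 sin 20.6° = 20.48 m/s.
Time to reach x = 67.6 m: t = x / v_x = 67.6 / 54.48 = 1.241 s.
y = v_y0 t − ½ g t² = 20.48×1.241 − 5.000×1.241² = 17.7 m.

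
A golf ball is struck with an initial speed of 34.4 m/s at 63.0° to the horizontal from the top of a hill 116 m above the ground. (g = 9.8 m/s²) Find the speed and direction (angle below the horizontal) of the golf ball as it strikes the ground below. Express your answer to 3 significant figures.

58.8 m/s at 74.6° below the horizontal

v_x = 34.4 cos 63.0° = 15.62 m/s (constant).
|v_y| at impact = √((30.65)² + 2×9.8×116) = 56.68 m/s.
Speed = √(15.62² + 56.68²) = 58.8 m/s; angle = arctan(56.68/15.62) = 74.6° below horizontal.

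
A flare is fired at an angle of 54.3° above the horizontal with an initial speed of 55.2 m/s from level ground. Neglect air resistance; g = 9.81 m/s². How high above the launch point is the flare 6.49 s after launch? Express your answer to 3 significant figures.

v_y0 = 55.2 sin 54.3° = 44.83 m/s.
y(t) = v_y0 t − ½ g t² = 44.83×6.49 − 4.905×6.49² = 84.3 m.

84.3 m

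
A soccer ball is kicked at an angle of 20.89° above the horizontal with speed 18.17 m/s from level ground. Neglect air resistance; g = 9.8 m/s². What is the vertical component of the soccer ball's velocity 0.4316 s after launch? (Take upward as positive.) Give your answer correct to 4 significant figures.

Initial vertical component: v_y0 = 18.17 sin 20.89° = 6.4790 m/s.
v_y(t) = v_y0 − g t = 6.4790 − 9.8 × 0.4316 = 2.249 m/s.

2.249 m/s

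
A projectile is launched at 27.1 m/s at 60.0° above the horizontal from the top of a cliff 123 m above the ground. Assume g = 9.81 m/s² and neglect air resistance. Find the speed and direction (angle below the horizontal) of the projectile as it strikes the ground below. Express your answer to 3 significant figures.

v_x = 27.1 cos 60.0° = 13.55 m/s (constant).
|v_y| at impact = √((23.47)² + 2×9.81×123) = 54.44 m/s.
Speed = √(13.55² + 54.44²) = 56.1 m/s; angle = arctan(54.44/13.55) = 76.0° below horizontal.

56.1 m/s at 76.0° below the horizontal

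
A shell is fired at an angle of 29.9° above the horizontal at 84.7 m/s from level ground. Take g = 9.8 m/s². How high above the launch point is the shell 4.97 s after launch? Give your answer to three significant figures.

v_y0 = 84.7 sin 29.9° = 42.22 m/s.
y(t) = v_y0 t − ½ g t² = 42.22×4.97 − 4.900×4.97² = 88.8 m.

88.8 m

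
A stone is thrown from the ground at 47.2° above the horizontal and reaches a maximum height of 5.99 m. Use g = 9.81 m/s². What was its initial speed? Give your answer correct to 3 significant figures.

At maximum height v_y = 0, so (v₀ sin θ)² = 2 g H.
v₀ sin 47.2° = √(2 × 9.81 × 5.99) = 10.84 m/s.
v₀ = 10.84 / sin 47.2° = 10.84 / 0.7337 = 14.8 m/s.

14.8 m/s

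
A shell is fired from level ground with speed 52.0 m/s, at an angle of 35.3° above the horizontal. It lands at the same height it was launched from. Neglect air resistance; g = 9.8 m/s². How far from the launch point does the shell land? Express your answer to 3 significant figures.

Components: v_x = 52.0 cos 35.3° = 42.44 m/s, v_y = 52.0 sin 35.3° = 30.05 m/s.
Time of flight (same landing height): t = 2 v_y / g = 2 × 30.05 / 9.8 = 6.133 s.
Range: R = v_x · t = 42.44 × 6.133 = 260 m.

260 m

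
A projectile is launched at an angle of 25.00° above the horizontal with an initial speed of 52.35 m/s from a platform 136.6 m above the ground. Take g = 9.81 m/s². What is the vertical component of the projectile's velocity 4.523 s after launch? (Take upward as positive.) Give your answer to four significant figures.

Initial vertical component: v_y0 = 52.35 sin 25.00° = 22.124 m/s.
v_y(t) = v_y0 − g t = 22.124 − 9.81 × 4.523 = -22.25 m/s.

-22.25 m/s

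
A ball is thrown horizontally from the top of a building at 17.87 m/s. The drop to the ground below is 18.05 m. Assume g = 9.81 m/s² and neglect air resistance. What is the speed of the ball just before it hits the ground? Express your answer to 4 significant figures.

25.95 m/s

Fall time: t = √(2 × 18.05 / 9.81) = 1.9183 s.
At impact: v_x = 17.87 m/s (unchanged), v_y = g t = 9.81 × 1.9183 = 18.819 m/s.
Speed = √(v_x² + v_y²) = √(319.34 + 354.15) = 25.95 m/s.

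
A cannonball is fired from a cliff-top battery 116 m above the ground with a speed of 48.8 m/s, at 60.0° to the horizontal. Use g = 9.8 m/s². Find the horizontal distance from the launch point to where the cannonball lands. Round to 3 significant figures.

264 m

Components: v_x = 48.8 cos 60.0° = 24.40 m/s, v_y = 48.8 sin 60.0° = 42.26 m/s.
Vertical: 0 = 116 + 42.26 t − ½(9.8) t² ⇒ 4.900 t² − 42.26 t − 116 = 0.
t = [42.26 + √(1786 + 2274)] / 9.800 = 10.81 s.
Horizontal: R = v_x · t = 24.40 × 10.81 = 264 m.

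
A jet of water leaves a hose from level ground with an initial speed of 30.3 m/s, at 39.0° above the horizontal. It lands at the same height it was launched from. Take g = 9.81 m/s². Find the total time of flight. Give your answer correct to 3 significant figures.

3.89 s

Vertical component: v_y = 30.3 sin 39.0° = 19.07 m/s.
For a projectile landing at launch height, time of flight is t = 2 v_y / g = 2 × 19.07 / 9.81 = 3.89 s.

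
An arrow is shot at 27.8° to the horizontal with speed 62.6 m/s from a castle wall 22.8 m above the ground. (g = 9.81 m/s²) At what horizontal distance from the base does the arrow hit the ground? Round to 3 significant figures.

368 m

Components: v_x = 62.6 cos 27.8° = 55.37 m/s, v_y = 62.6 sin 27.8° = 29.20 m/s.
Vertical: 0 = 22.8 + 29.20 t − ½(9.81) t² ⇒ 4.905 t² − 29.20 t − 22.8 = 0.
t = [29.20 + √(852.6 + 447.3)] / 9.810 = 6.652 s.
Horizontal: R = v_x · t = 55.37 × 6.652 = 368 m.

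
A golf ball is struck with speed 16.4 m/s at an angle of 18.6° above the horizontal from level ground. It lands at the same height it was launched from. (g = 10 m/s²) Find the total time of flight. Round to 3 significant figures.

Vertical component: v_y = 16.4 sin 18.6° = 5.231 m/s.
For a projectile landing at launch height, time of flight is t = 2 v_y / g = 2 × 5.231 / 10 = 1.05 s.

1.05 s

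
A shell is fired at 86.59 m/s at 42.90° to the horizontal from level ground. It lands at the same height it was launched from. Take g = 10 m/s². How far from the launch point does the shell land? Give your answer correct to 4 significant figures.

747.8 m

Components: v_x = 86.59 cos 42.90° = 63.431 m/s, v_y = 86.59 sin 42.90° = 58.944 m/s.
Time of flight (same landing height): t = 2 v_y / g = 2 × 58.944 / 10 = 11.789 s.
Range: R = v_x · t = 63.431 × 11.789 = 747.8 m.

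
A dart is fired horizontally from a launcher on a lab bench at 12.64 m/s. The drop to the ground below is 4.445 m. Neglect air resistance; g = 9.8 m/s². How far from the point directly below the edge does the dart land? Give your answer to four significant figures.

Initial vertical velocity is zero, so the fall time comes from h = ½ g t²: t = √(2 × 4.445 / 9.8) = 0.95244 s.
Horizontal motion is uniform at 12.64 m/s, so x = 12.64 × 0.95244 = 12.04 m.

12.04 m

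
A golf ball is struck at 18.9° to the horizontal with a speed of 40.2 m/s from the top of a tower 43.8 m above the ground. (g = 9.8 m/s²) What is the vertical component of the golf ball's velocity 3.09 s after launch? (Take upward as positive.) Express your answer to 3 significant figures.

-17.3 m/s

Initial vertical component: v_y0 = 40.2 sin 18.9° = 13.02 m/s.
v_y(t) = v_y0 − g t = 13.02 − 9.8 × 3.09 = -17.3 m/s.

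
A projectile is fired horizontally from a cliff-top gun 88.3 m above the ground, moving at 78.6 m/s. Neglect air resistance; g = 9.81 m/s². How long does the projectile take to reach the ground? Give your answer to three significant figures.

The horizontal speed doesn't affect the fall. With v_y0 = 0, h = ½ g t².
t = √(2 × 88.3 / 9.81) = √18.00 = 4.24 s.

4.24 s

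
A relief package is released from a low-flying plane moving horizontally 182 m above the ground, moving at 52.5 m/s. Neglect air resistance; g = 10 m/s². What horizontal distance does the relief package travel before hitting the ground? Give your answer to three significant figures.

317 m

Initial vertical velocity is zero, so the fall time comes from h = ½ g t²: t = √(2 × 182 / 10) = 6.033 s.
Horizontal motion is uniform at 52.5 m/s, so x = 52.5 × 6.033 = 317 m.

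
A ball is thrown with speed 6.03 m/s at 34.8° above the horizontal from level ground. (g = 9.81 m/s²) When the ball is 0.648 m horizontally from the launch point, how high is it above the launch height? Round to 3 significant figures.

v_x = 6.03 cos 34.8° = 4.952 m/s, v_y0 = 6.03 sin 34.8° = 3.441 m/s.
Time to reach x = 0.648 m: t = x / v_x = 0.648 / 4.952 = 0.1309 s.
y = v_y0 t − ½ g t² = 3.441×0.1309 − 4.905×0.1309² = 0.366 m.

0.366 m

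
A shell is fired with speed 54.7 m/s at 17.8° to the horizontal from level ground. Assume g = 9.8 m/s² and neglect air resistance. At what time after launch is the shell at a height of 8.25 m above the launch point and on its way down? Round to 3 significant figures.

v_y0 = 54.7 sin 17.8° = 16.72 m/s.
Set y = v_y0 t − ½ g t² = 8.25: 4.900 t² − 16.72 t + 8.25 = 0.
t = [16.72 ± √(279.6 − 161.7)] / 9.8 = (16.72 ± 10.86) / 9.8, giving t = 0.598 s or t = 2.81 s.
On the way down corresponds to the larger root: t = 2.81 s.

2.81 s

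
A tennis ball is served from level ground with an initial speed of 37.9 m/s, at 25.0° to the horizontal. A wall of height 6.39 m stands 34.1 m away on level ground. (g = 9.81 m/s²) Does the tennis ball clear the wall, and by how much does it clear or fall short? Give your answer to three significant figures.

Yes — it clears the wall by 4.68 m.

v_x = 37.9 cos 25.0° = 34.35 m/s; v_y0 = 37.9 sin 25.0° = 16.02 m/s.
Time to reach the wall: t = 34.1 / 34.35 = 0.9927 s.
Height at that point: y = 16.02×0.9927 − 4.905×0.9927² = 11.07 m.
That is 11.07 − 6.39 = 4.68 m above the top of the wall, so the tennis ball clears it.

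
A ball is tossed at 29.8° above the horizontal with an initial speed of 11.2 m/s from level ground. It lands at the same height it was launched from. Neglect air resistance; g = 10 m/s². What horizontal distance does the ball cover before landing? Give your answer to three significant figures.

Components: v_x = 11.2 cos 29.8° = 9.719 m/s, v_y = 11.2 sin 29.8° = 5.566 m/s.
Time of flight (same landing height): t = 2 v_y / g = 2 × 5.566 / 10 = 1.113 s.
Range: R = v_x · t = 9.719 × 1.113 = 10.8 m.

10.8 m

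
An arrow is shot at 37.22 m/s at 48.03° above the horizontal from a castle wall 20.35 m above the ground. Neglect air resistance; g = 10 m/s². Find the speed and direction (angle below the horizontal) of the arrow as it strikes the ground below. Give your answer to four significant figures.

v_x = 37.22 cos 48.03° = 24.891 m/s (constant).
|v_y| at impact = √((27.673)² + 2×10×20.35) = 34.246 m/s.
Speed = √(24.891² + 34.246²) = 42.34 m/s; angle = arctan(34.246/24.891) = 53.99° below horizontal.

42.34 m/s at 53.99° below the horizontal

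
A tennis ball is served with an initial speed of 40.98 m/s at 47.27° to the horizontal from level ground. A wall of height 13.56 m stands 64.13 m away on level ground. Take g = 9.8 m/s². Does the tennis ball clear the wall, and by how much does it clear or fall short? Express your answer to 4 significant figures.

Yes — it clears the wall by 29.80 m.

v_x = 40.98 cos 47.27° = 27.807 m/s; v_y0 = 40.98 sin 47.27° = 30.102 m/s.
Time to reach the wall: t = 64.13 / 27.807 = 2.3063 s.
Height at that point: y = 30.102×2.3063 − 4.900×2.3063² = 43.361 m.
That is 43.361 − 13.56 = 29.80 m above the top of the wall, so the tennis ball clears it.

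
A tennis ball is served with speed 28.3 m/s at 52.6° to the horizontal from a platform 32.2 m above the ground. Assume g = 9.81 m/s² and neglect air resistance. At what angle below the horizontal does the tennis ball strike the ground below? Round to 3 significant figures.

v_x = 28.3 cos 52.6° = 17.19 m/s.
At impact |v_y| = √(v_y0² + 2 g h) = √(22.48² + 2×9.81×32.2) = 33.72 m/s.
Angle below horizontal = arctan(|v_y| / v_x) = arctan(33.72 / 17.19) = 63.0°.

63.0°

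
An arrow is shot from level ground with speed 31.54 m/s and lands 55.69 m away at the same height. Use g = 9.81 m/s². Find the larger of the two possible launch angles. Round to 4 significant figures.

Level-ground range: R = v₀² sin(2θ)/g ⇒ sin 2θ = R g / v₀² = 55.69×9.81/31.54² = 0.5492.
2θ = arcsin(0.5492) = 33.312° or 180° − 33.312° = 146.688°.
So θ = 16.66° or θ = 73.34°.

73.34°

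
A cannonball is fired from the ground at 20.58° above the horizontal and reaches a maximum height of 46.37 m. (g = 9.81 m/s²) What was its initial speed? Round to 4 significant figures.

85.81 m/s

At maximum height v_y = 0, so (v₀ sin θ)² = 2 g H.
v₀ sin 20.58° = √(2 × 9.81 × 46.37) = 30.163 m/s.
v₀ = 30.163 / sin 20.58° = 30.163 / 0.3515 = 85.81 m/s.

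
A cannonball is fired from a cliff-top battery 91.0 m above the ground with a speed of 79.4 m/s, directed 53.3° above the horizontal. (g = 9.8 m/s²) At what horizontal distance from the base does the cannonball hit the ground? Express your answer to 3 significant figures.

Components: v_x = 79.4 cos 53.3° = 47.45 m/s, v_y = 79.4 sin 53.3° = 63.66 m/s.
Vertical: 0 = 91.0 + 63.66 t − ½(9.8) t² ⇒ 4.900 t² − 63.66 t − 91.0 = 0.
t = [63.66 + √(4053 + 1784)] / 9.800 = 14.29 s.
Horizontal: R = v_x · t = 47.45 × 14.29 = 678 m.

678 m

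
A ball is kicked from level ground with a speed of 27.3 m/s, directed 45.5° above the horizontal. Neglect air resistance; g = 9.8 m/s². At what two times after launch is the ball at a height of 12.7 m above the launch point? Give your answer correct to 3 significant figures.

0.822 s and 3.15 s

v_y0 = 27.3 sin 45.5° = 19.47 m/s.
Set y = v_y0 t − ½ g t² = 12.7: 4.900 t² − 19.47 t + 12.7 = 0.
t = [19.47 ± √(379.1 − 248.9)] / 9.8 = (19.47 ± 11.41) / 9.8, giving t = 0.822 s or t = 3.15 s.
So the ball is at 12.7 m at t = 0.822 s (rising) and t = 3.15 s (falling).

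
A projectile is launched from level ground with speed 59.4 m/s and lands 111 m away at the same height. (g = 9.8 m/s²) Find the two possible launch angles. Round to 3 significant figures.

Level-ground range: R = v₀² sin(2θ)/g ⇒ sin 2θ = R g / v₀² = 111×9.8/59.4² = 0.3083.
2θ = arcsin(0.3083) = 17.96° or 180° − 17.96° = 162.04°.
So θ = 8.98° or θ = 81.0°.

8.98° and 81.0°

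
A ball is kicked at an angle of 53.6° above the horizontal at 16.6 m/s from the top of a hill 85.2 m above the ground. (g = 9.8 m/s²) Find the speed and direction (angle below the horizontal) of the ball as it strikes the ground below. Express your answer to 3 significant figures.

v_x = 16.6 cos 53.6° = 9.851 m/s (constant).
|v_y| at impact = √((13.36)² + 2×9.8×85.2) = 42.99 m/s.
Speed = √(9.851² + 42.99²) = 44.1 m/s; angle = arctan(42.99/9.851) = 77.1° below horizontal.

44.1 m/s at 77.1° below the horizontal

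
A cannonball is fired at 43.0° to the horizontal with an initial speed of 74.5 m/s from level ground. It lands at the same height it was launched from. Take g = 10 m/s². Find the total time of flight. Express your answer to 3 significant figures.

10.2 s

Vertical component: v_y = 74.5 sin 43.0° = 50.81 m/s.
For a projectile landing at launch height, time of flight is t = 2 v_y / g = 2 × 50.81 / 10 = 10.2 s.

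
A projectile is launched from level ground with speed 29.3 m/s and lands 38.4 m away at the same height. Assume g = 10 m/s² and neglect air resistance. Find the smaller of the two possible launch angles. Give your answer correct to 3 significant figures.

13.3°

Level-ground range: R = v₀² sin(2θ)/g ⇒ sin 2θ = R g / v₀² = 38.4×10/29.3² = 0.4473.
2θ = arcsin(0.4473) = 26.57° or 180° − 26.57° = 153.43°.
So θ = 13.3° or θ = 76.7°.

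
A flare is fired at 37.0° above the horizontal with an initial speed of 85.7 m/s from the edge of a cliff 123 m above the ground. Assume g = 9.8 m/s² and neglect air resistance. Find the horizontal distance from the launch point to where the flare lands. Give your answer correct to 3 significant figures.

858 m

Components: v_x = 85.7 cos 37.0° = 68.44 m/s, v_y = 85.7 sin 37.0° = 51.58 m/s.
Vertical: 0 = 123 + 51.58 t − ½(9.8) t² ⇒ 4.900 t² − 51.58 t − 123 = 0.
t = [51.58 + √(2660 + 2411)] / 9.800 = 12.53 s.
Horizontal: R = v_x · t = 68.44 × 12.53 = 858 m.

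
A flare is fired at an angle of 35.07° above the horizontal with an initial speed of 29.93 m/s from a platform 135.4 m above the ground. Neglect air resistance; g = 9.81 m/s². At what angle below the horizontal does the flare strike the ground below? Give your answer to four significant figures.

v_x = 29.93 cos 35.07° = 24.496 m/s.
At impact |v_y| = √(v_y0² + 2 g h) = √(17.197² + 2×9.81×135.4) = 54.335 m/s.
Angle below horizontal = arctan(|v_y| / v_x) = arctan(54.335 / 24.496) = 65.73°.

65.73°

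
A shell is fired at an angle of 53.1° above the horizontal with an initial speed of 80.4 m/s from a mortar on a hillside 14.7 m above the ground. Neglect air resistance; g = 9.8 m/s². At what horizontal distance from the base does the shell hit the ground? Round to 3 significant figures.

Components: v_x = 80.4 cos 53.1° = 48.27 m/s, v_y = 80.4 sin 53.1° = 64.29 m/s.
Vertical: 0 = 14.7 + 64.29 t − ½(9.8) t² ⇒ 4.900 t² − 64.29 t − 14.7 = 0.
t = [64.29 + √(4133 + 288.1)] / 9.800 = 13.35 s.
Horizontal: R = v_x · t = 48.27 × 13.35 = 644 m.

644 m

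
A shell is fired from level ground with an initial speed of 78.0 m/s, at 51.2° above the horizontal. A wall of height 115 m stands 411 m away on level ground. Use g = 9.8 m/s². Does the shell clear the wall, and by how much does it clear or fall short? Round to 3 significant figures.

v_x = 78.0 cos 51.2° = 48.88 m/s; v_y0 = 78.0 sin 51.2° = 60.79 m/s.
Time to reach the wall: t = 411 / 48.88 = 8.408 s.
Height at that point: y = 60.79×8.408 − 4.900×8.408² = 164.7 m.
That is 164.7 − 115 = 49.7 m above the top of the wall, so the shell clears it.

Yes — it clears the wall by 49.7 m.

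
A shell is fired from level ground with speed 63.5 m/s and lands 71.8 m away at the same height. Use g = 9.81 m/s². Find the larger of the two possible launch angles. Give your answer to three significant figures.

85.0°

Level-ground range: R = v₀² sin(2θ)/g ⇒ sin 2θ = R g / v₀² = 71.8×9.81/63.5² = 0.1747.
2θ = arcsin(0.1747) = 10.06° or 180° − 10.06° = 169.94°.
So θ = 5.03° or θ = 85.0°.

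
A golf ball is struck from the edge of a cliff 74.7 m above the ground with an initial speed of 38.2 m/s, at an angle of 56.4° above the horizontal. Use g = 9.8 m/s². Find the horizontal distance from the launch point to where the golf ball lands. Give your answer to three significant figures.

Components: v_x = 38.2 cos 56.4° = 21.14 m/s, v_y = 38.2 sin 56.4° = 31.82 m/s.
Vertical: 0 = 74.7 + 31.82 t − ½(9.8) t² ⇒ 4.900 t² − 31.82 t − 74.7 = 0.
t = [31.82 + √(1013 + 1464)] / 9.800 = 8.325 s.
Horizontal: R = v_x · t = 21.14 × 8.325 = 176 m.

176 m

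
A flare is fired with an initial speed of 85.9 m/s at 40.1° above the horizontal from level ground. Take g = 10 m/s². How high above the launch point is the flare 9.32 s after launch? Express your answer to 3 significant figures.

v_y0 = 85.9 sin 40.1° = 55.33 m/s.
y(t) = v_y0 t − ½ g t² = 55.33×9.32 − 5.000×9.32² = 81.4 m.

81.4 m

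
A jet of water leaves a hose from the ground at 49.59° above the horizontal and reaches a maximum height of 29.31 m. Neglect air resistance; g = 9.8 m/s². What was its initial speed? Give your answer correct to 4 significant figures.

At maximum height v_y = 0, so (v₀ sin θ)² = 2 g H.
v₀ sin 49.59° = √(2 × 9.8 × 29.31) = 23.968 m/s.
v₀ = 23.968 / sin 49.59° = 23.968 / 0.7614 = 31.48 m/s.

31.48 m/s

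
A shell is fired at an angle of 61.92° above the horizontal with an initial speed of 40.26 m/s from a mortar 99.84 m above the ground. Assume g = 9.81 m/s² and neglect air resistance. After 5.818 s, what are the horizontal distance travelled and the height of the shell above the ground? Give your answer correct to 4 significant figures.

v_x = 40.26 cos 61.92° = 18.951 m/s; v_y0 = 40.26 sin 61.92° = 35.521 m/s.
x = v_x t = 18.951 × 5.818 = 110.3 m.
y = 99.84 + v_y0 t − ½ g t² = 140.5 m.

x = 110.3 m, y = 140.5 m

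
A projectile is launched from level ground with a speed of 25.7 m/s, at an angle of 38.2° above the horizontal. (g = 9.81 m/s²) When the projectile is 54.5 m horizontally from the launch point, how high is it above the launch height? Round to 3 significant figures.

v_x = 25.7 cos 38.2° = 20.20 m/s, v_y0 = 25.7 sin 38.2° = 15.89 m/s.
Time to reach x = 54.5 m: t = x / v_x = 54.5 / 20.20 = 2.698 s.
y = v_y0 t − ½ g t² = 15.89×2.698 − 4.905×2.698² = 7.17 m.

7.17 m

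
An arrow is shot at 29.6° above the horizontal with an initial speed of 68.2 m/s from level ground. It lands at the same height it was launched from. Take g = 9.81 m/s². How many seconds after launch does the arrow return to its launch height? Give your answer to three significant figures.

Vertical component: v_y = 68.2 sin 29.6° = 33.69 m/s.
For a projectile landing at launch height, time of flight is t = 2 v_y / g = 2 × 33.69 / 9.81 = 6.87 s.

6.87 s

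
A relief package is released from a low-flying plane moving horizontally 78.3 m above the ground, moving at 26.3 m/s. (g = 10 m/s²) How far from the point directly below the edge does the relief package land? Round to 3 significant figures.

104 m

Initial vertical velocity is zero, so the fall time comes from h = ½ g t²: t = √(2 × 78.3 / 10) = 3.957 s.
Horizontal motion is uniform at 26.3 m/s, so x = 26.3 × 3.957 = 104 m.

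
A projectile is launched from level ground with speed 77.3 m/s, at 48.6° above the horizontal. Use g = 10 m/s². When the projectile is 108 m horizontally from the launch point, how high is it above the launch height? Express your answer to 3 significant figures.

100 m

v_x = 77.3 cos 48.6° = 51.12 m/s, v_y0 = 77.3 sin 48.6° = 57.98 m/s.
Time to reach x = 108 m: t = x / v_x = 108 / 51.12 = 2.113 s.
y = v_y0 t − ½ g t² = 57.98×2.113 − 5.000×2.113² = 100 m.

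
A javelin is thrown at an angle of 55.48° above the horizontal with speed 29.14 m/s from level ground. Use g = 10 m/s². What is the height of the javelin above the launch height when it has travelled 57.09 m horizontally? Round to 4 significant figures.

23.24 m

v_x = 29.14 cos 55.48° = 16.513 m/s, v_y0 = 29.14 sin 55.48° = 24.009 m/s.
Time to reach x = 57.09 m: t = x / v_x = 57.09 / 16.513 = 3.4573 s.
y = v_y0 t − ½ g t² = 24.009×3.4573 − 5.000×3.4573² = 23.24 m.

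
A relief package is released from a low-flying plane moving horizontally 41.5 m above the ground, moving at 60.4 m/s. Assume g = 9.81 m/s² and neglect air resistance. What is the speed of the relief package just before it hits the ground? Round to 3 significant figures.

Fall time: t = √(2 × 41.5 / 9.81) = 2.909 s.
At impact: v_x = 60.4 m/s (unchanged), v_y = g t = 9.81 × 2.909 = 28.54 m/s.
Speed = √(v_x² + v_y²) = √(3648 + 814.5) = 66.8 m/s.

66.8 m/s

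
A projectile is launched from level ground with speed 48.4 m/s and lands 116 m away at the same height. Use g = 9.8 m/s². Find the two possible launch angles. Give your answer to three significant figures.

14.5° and 75.5°

Level-ground range: R = v₀² sin(2θ)/g ⇒ sin 2θ = R g / v₀² = 116×9.8/48.4² = 0.4853.
2θ = arcsin(0.4853) = 29.03° or 180° − 29.03° = 150.97°.
So θ = 14.5° or θ = 75.5°.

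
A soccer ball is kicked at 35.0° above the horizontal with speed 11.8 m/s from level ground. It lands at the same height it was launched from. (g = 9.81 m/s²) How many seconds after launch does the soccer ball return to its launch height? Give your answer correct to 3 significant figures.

1.38 s

Vertical component: v_y = 11.8 sin 35.0° = 6.768 m/s.
For a projectile landing at launch height, time of flight is t = 2 v_y / g = 2 × 6.768 / 9.81 = 1.38 s.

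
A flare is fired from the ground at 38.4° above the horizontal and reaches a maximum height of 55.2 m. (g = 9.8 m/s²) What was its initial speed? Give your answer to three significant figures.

53.0 m/s

At maximum height v_y = 0, so (v₀ sin θ)² = 2 g H.
v₀ sin 38.4° = √(2 × 9.8 × 55.2) = 32.89 m/s.
v₀ = 32.89 / sin 38.4° = 32.89 / 0.6211 = 53.0 m/s.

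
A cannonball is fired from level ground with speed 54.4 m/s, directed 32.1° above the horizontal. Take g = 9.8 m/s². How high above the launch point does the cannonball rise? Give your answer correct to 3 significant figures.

Vertical component of launch velocity: v_y = 54.4 sin 32.1° = 28.91 m/s.
At the highest point the vertical velocity is zero, so v_y² = 2 g h_max.
h_max = (28.91)² / (2 × 9.8) = 835.8 / 19.60 = 42.6 m.

42.6 m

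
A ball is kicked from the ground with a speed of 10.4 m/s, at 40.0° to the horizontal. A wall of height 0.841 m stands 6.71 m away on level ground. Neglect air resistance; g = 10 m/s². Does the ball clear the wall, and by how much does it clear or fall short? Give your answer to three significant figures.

v_x = 10.4 cos 40.0° = 7.967 m/s; v_y0 = 10.4 sin 40.0° = 6.685 m/s.
Time to reach the wall: t = 6.71 / 7.967 = 0.8422 s.
Height at that point: y = 6.685×0.8422 − 5.000×0.8422² = 2.084 m.
That is 2.084 − 0.841 = 1.24 m above the top of the wall, so the ball clears it.

Yes — it clears the wall by 1.24 m.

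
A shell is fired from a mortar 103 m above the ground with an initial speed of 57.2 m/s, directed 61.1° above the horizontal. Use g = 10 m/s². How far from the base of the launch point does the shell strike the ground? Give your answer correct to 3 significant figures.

Components: v_x = 57.2 cos 61.1° = 27.64 m/s, v_y = 57.2 sin 61.1° = 50.08 m/s.
Vertical: 0 = 103 + 50.08 t − ½(10) t² ⇒ 5.000 t² − 50.08 t − 103 = 0.
t = [50.08 + √(2508 + 2060)] / 10.00 = 11.77 s.
Horizontal: R = v_x · t = 27.64 × 11.77 = 325 m.

325 m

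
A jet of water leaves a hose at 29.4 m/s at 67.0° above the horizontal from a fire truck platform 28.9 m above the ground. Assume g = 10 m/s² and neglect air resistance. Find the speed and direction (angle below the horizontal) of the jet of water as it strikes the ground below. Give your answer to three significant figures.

v_x = 29.4 cos 67.0° = 11.49 m/s (constant).
|v_y| at impact = √((27.06)² + 2×10×28.9) = 36.20 m/s.
Speed = √(11.49² + 36.20²) = 38.0 m/s; angle = arctan(36.20/11.49) = 72.4° below horizontal.

38.0 m/s at 72.4° below the horizontal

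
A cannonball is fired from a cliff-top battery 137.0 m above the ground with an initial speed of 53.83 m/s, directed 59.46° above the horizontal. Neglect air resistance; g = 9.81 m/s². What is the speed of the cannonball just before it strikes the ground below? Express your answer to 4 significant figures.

74.74 m/s

v_x = 53.83 cos 59.46° = 27.353 m/s is unchanged throughout.
For the vertical component, v_y² = v_y0² + 2 g h = (46.362)² + 2×9.81×137.0 = 4837.4, so |v_y| = 69.551 m/s.
Impact speed = √(v_x² + v_y²) = √(748.19 + 4837.4) = 74.74 m/s.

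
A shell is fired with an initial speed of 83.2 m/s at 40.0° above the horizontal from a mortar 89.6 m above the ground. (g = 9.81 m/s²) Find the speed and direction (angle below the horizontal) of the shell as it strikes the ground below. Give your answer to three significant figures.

93.2 m/s at 46.8° below the horizontal

v_x = 83.2 cos 40.0° = 63.73 m/s (constant).
|v_y| at impact = √((53.48)² + 2×9.81×89.6) = 67.96 m/s.
Speed = √(63.73² + 67.96²) = 93.2 m/s; angle = arctan(67.96/63.73) = 46.8° below horizontal.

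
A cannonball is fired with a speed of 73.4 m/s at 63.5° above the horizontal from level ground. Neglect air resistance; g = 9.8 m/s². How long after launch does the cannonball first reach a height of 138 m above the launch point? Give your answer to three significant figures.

2.61 s

v_y0 = 73.4 sin 63.5° = 65.69 m/s.
Set y = v_y0 t − ½ g t² = 138: 4.900 t² − 65.69 t + 138 = 0.
t = [65.69 ± √(4315 − 2705)] / 9.8 = (65.69 ± 40.12) / 9.8, giving t = 2.61 s or t = 10.8 s.
The cannonball is on the way up at the first time, so t = 2.61 s.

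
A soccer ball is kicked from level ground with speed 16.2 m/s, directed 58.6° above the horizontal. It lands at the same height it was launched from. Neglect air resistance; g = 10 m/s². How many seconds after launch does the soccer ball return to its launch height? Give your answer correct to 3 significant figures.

2.77 s

Vertical component: v_y = 16.2 sin 58.6° = 13.83 m/s.
For a projectile landing at launch height, time of flight is t = 2 v_y / g = 2 × 13.83 / 10 = 2.77 s.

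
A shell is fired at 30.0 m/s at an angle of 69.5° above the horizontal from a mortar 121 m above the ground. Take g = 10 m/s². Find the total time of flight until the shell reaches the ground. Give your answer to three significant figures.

8.48 s

Vertical component: v_y = 30.0 sin 69.5° = 28.10 m/s.
Taking up as positive with launch at y = 121 m, landing at y = 0: 0 = 121 + 28.10 t − ½(10) t².
Solving 5.000 t² − 28.10 t − 121 = 0 gives t = [28.10 + √(28.10² + 4·5.000·121)] / 10.00 = 8.48 s.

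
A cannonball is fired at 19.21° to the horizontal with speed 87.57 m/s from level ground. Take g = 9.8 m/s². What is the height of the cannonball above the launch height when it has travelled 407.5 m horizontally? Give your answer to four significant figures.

v_x = 87.57 cos 19.21° = 82.694 m/s, v_y0 = 87.57 sin 19.21° = 28.813 m/s.
Time to reach x = 407.5 m: t = x / v_x = 407.5 / 82.694 = 4.9278 s.
y = v_y0 t − ½ g t² = 28.813×4.9278 − 4.900×4.9278² = 23.00 m.

23.00 m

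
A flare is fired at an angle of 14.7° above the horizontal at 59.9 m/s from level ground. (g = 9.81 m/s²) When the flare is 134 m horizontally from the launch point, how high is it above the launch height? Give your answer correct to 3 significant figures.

8.92 m

v_x = 59.9 cos 14.7° = 57.94 m/s, v_y0 = 59.9 sin 14.7° = 15.20 m/s.
Time to reach x = 134 m: t = x / v_x = 134 / 57.94 = 2.313 s.
y = v_y0 t − ½ g t² = 15.20×2.313 − 4.905×2.313² = 8.92 m.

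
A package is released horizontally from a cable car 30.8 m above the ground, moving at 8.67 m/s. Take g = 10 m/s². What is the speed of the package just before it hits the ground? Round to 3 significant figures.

Fall time: t = √(2 × 30.8 / 10) = 2.482 s.
At impact: v_x = 8.67 m/s (unchanged), v_y = g t = 10 × 2.482 = 24.82 m/s.
Speed = √(v_x² + v_y²) = √(75.17 + 616.0) = 26.3 m/s.

26.3 m/s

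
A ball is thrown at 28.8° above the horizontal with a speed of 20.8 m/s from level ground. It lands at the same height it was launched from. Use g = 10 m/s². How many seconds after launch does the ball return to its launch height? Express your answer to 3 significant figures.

2.00 s

Vertical component: v_y = 20.8 sin 28.8° = 10.02 m/s.
For a projectile landing at launch height, time of flight is t = 2 v_y / g = 2 × 10.02 / 10 = 2.00 s.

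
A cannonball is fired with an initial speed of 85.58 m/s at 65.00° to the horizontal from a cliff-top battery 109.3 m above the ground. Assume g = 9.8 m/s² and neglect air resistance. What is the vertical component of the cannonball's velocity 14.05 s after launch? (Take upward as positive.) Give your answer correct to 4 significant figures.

Initial vertical component: v_y0 = 85.58 sin 65.00° = 77.562 m/s.
v_y(t) = v_y0 − g t = 77.562 − 9.8 × 14.05 = -60.13 m/s.

-60.13 m/s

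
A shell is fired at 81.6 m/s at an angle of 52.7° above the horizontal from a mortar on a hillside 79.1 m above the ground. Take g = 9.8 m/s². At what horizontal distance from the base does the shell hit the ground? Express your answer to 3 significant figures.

711 m

Components: v_x = 81.6 cos 52.7° = 49.45 m/s, v_y = 81.6 sin 52.7° = 64.91 m/s.
Vertical: 0 = 79.1 + 64.91 t − ½(9.8) t² ⇒ 4.900 t² − 64.91 t − 79.1 = 0.
t = [64.91 + √(4213 + 1550)] / 9.800 = 14.37 s.
Horizontal: R = v_x · t = 49.45 × 14.37 = 711 m.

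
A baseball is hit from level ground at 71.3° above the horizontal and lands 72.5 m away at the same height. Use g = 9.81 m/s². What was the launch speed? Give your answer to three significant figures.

34.2 m/s

On level ground, R = v₀² sin(2θ) / g, so v₀ = √(R g / sin 2θ).
sin(2 × 71.3°) = 0.6074.
v₀ = √(72.5 × 9.81 / 0.6074) = √1171 = 34.2 m/s.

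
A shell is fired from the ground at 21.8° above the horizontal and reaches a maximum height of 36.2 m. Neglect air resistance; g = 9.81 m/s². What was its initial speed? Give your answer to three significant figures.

71.8 m/s

At maximum height v_y = 0, so (v₀ sin θ)² = 2 g H.
v₀ sin 21.8° = √(2 × 9.81 × 36.2) = 26.65 m/s.
v₀ = 26.65 / sin 21.8° = 26.65 / 0.3714 = 71.8 m/s.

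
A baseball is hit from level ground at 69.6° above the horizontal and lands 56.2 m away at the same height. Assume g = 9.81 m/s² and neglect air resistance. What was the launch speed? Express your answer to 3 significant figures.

On level ground, R = v₀² sin(2θ) / g, so v₀ = √(R g / sin 2θ).
sin(2 × 69.6°) = 0.6534.
v₀ = √(56.2 × 9.81 / 0.6534) = √843.8 = 29.0 m/s.

29.0 m/s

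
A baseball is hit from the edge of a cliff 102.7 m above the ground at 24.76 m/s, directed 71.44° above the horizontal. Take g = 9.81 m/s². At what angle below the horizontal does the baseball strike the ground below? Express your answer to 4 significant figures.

v_x = 24.76 cos 71.44° = 7.8810 m/s.
At impact |v_y| = √(v_y0² + 2 g h) = √(23.472² + 2×9.81×102.7) = 50.655 m/s.
Angle below horizontal = arctan(|v_y| / v_x) = arctan(50.655 / 7.8810) = 81.16°.

81.16°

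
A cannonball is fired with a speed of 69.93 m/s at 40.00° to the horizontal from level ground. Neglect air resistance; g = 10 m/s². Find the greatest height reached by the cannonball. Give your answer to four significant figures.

Vertical component of launch velocity: v_y = 69.93 sin 40.00° = 44.950 m/s.
At the highest point the vertical velocity is zero, so v_y² = 2 g h_max.
h_max = (44.950)² / (2 × 10) = 2020.5 / 20.00 = 101.0 m.

101.0 m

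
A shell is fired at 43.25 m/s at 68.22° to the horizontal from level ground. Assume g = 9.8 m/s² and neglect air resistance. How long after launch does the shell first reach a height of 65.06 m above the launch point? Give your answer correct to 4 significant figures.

v_y0 = 43.25 sin 68.22° = 40.163 m/s.
Set y = v_y0 t − ½ g t² = 65.06: 4.900 t² − 40.163 t + 65.06 = 0.
t = [40.163 ± √(1613.1 − 1275.2)] / 9.8 = (40.163 ± 18.382) / 9.8, giving t = 2.223 s or t = 5.974 s.
The shell is on the way up at the first time, so t = 2.223 s.

2.223 s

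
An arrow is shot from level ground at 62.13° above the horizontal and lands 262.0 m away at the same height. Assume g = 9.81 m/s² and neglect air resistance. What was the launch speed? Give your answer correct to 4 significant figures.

55.77 m/s

On level ground, R = v₀² sin(2θ) / g, so v₀ = √(R g / sin 2θ).
sin(2 × 62.13°) = 0.8265.
v₀ = √(262.0 × 9.81 / 0.8265) = √3109.8 = 55.77 m/s.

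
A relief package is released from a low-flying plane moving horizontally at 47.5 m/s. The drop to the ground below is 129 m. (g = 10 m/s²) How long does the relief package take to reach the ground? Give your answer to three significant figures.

The horizontal speed doesn't affect the fall. With v_y0 = 0, h = ½ g t².
t = √(2 × 129 / 10) = √25.80 = 5.08 s.

5.08 s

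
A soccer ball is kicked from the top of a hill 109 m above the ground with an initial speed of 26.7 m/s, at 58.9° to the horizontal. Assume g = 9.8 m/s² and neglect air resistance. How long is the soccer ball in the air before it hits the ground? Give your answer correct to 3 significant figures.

7.59 s

Vertical component: v_y = 26.7 sin 58.9° = 22.86 m/s.
Taking up as positive with launch at y = 109 m, landing at y = 0: 0 = 109 + 22.86 t − ½(9.8) t².
Solving 4.900 t² − 22.86 t − 109 = 0 gives t = [22.86 + √(22.86² + 4·4.900·109)] / 9.800 = 7.59 s.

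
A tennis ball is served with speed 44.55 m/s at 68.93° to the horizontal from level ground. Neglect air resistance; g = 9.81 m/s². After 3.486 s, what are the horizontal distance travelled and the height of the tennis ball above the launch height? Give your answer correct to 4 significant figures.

v_x = 44.55 cos 68.93° = 16.016 m/s; v_y0 = 44.55 sin 68.93° = 41.571 m/s.
x = v_x t = 16.016 × 3.486 = 55.83 m.
y = v_y0 t − ½ g t² = 41.571×3.486 − 4.905×3.486² = 85.31 m.

x = 55.83 m, y = 85.31 m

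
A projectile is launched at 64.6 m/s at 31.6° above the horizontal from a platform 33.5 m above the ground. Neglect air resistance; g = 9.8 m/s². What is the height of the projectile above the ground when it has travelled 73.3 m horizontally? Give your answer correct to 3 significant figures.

69.9 m

v_x = 64.6 cos 31.6° = 55.02 m/s, v_y0 = 64.6 sin 31.6° = 33.85 m/s.
Time to reach x = 73.3 m: t = x / v_x = 73.3 / 55.02 = 1.332 s.
y = 33.5 + v_y0 t − ½ g t² = 33.5 + 33.85×1.332 − 4.900×1.332² = 69.9 m.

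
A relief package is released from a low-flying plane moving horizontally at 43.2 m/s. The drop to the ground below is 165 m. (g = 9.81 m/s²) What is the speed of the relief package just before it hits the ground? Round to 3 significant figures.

Fall time: t = √(2 × 165 / 9.81) = 5.800 s.
At impact: v_x = 43.2 m/s (unchanged), v_y = g t = 9.81 × 5.800 = 56.90 m/s.
Speed = √(v_x² + v_y²) = √(1866 + 3238) = 71.4 m/s.

71.4 m/s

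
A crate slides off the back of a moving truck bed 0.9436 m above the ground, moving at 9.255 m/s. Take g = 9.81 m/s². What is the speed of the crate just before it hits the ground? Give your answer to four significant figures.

Fall time: t = √(2 × 0.9436 / 9.81) = 0.43861 s.
At impact: v_x = 9.255 m/s (unchanged), v_y = g t = 9.81 × 0.43861 = 4.3028 m/s.
Speed = √(v_x² + v_y²) = √(85.655 + 18.514) = 10.21 m/s.

10.21 m/s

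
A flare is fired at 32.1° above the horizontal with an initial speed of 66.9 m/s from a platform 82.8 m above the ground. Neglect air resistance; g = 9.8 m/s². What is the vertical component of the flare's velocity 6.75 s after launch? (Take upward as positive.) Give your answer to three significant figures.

Initial vertical component: v_y0 = 66.9 sin 32.1° = 35.55 m/s.
v_y(t) = v_y0 − g t = 35.55 − 9.8 × 6.75 = -30.6 m/s.

-30.6 m/s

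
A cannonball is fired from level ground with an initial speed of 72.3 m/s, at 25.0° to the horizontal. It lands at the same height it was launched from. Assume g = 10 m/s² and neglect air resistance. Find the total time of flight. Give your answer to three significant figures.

Vertical component: v_y = 72.3 sin 25.0° = 30.56 m/s.
For a projectile landing at launch height, time of flight is t = 2 v_y / g = 2 × 30.56 / 10 = 6.11 s.

6.11 s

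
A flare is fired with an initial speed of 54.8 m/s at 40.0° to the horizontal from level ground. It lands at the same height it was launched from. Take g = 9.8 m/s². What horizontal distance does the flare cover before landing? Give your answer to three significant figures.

For level ground, R = v₀² sin(2θ) / g.
sin(2 × 40.0°) = sin 80.00° = 0.9848.
R = (54.8)² × 0.9848 / 9.8 = 302 m.

302 m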